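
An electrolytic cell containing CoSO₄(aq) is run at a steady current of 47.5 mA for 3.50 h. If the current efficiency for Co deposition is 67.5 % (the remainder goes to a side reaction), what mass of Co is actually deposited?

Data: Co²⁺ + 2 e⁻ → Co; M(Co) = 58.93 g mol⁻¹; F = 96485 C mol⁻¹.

0.123 g

Q = I·t = 0.04750 × 12600 = 598.5 C.
n(e⁻) = 598.5/96485 = 0.006203 mol; theoretically n(Co) = 0.006203/2 = 0.003102 mol, m_theo = 0.1828 g.
At 67.5 % efficiency, m_actual = 0.675 × 0.1828 = 0.123 g.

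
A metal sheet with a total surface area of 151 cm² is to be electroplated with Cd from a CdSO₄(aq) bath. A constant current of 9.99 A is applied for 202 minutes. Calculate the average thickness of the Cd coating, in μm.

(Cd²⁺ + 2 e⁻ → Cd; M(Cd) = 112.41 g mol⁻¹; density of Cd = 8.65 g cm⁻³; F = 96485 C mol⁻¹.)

540 μm

Q = I·t = 9.990 × 12120 = 121100 C; n(e⁻) = 1.255 mol.
n(Cd) = n(e⁻)/2 = 0.6274 mol, so m = 0.6274 × 112.41 = 70.53 g.
Volume = m/ρ = 70.53 / 8.65 = 8.154 cm³.
Thickness = V/A = 8.154 / 151 = 0.0540 cm = 540 μm.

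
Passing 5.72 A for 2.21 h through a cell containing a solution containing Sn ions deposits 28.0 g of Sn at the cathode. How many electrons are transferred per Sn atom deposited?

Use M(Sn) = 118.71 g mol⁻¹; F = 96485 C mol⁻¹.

2

Q = I·t = 5.720 A × 7956.0 s = 45510 C, so n(e⁻) = 45510/96485 = 0.4717 mol.
n(Sn) deposited = 28.0 / 118.71 = 0.2359 mol.
Electrons per atom = n(e⁻)/n(Sn) = 0.4717 / 0.2359 = 2.00 ≈ 2, so the ion is Sn²⁺.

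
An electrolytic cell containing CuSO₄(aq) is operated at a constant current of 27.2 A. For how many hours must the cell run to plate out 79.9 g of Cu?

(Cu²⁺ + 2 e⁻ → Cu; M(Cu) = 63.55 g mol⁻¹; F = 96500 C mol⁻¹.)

n(Cu) = m/M = 79.9 / 63.55 = 1.257 mol.
Each Cu atom requires 2 electrons, so n(e⁻) = 2 × 1.257 = 2.515 mol.
Q = n(e⁻)·F = 2.515 × 96500 = 242700 C.
t = Q/I = 242700 / 27.20 A = 8921 s = 2.48 h.

2.48 h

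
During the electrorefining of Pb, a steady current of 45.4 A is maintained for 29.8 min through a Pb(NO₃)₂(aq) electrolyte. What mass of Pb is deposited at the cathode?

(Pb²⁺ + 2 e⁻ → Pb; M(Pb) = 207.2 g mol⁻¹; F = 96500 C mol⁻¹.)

87.1 g

Q = I·t = 45.40 A × 1788.0 s = 81180 C.
n(e⁻) = Q/F = 81180 / 96500 = 0.8412 mol.
Pb²⁺ + 2 e⁻ → Pb, so n(Pb) = n(e⁻)/2 = 0.4206 mol.
m = n·M = 0.4206 × 207.2 = 87.1 g.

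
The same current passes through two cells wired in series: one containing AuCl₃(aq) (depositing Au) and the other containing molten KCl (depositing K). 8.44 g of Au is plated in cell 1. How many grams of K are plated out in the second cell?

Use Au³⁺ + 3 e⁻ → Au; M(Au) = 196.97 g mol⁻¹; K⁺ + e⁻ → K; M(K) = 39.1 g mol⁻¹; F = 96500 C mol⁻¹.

n(Au) = 8.44 / 196.97 = 0.04285 mol.
Since Au³⁺ + 3 e⁻ → Au, n(e⁻) passed = 3 × 0.04285 = 0.1285 mol.
Cells in series carry the same charge, so the same 0.1285 mol of electrons passes through cell 2.
K⁺ + e⁻ → K, so n(K) = 0.1285 / 1 = 0.1285 mol.
m(K) = 0.1285 × 39.1 = 5.03 g.

5.03 g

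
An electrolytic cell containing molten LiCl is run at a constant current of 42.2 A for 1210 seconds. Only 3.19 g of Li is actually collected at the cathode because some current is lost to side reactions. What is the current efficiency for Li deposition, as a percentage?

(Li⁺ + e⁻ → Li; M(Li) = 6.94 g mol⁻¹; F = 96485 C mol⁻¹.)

Q = I·t = 42.20 × 1210.0 = 51060 C; n(e⁻) = 51060/96485 = 0.5292 mol.
Theoretical n(Li) = n(e⁻)/1 = 0.5292 mol, i.e. m_theo = 0.5292 × 6.94 = 3.673 g.
Efficiency = m_actual / m_theo = 3.19 / 3.673 = 86.9 %.

86.9 %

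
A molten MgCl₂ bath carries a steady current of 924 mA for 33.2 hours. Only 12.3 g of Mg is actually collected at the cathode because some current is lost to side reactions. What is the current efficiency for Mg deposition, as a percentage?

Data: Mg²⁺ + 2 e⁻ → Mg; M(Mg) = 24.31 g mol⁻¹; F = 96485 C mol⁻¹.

Q = I·t = 0.9240 × 119520 = 110400 C; n(e⁻) = 110400/96485 = 1.145 mol.
Theoretical n(Mg) = n(e⁻)/2 = 0.5723 mol, i.e. m_theo = 0.5723 × 24.31 = 13.91 g.
Efficiency = m_actual / m_theo = 12.3 / 13.91 = 88.4 %.

88.4 %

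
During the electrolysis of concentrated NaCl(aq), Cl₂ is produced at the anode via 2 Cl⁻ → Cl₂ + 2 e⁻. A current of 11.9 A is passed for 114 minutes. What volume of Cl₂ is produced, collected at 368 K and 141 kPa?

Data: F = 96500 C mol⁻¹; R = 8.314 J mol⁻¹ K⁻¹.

Q = I·t = 11.90 A × 6840.0 s = 81400 C.
n(e⁻) = Q/F = 81400 / 96500 = 0.8435 mol.
2 electrons are transferred per Cl₂ molecule, so n(Cl₂) = 0.8435 / 2 = 0.4217 mol.
V = nRT/P = (0.4217 × 8.314 × 368) / (141 × 10³ Pa) = 0.00915 m³ = 9.15 L.

9.15 L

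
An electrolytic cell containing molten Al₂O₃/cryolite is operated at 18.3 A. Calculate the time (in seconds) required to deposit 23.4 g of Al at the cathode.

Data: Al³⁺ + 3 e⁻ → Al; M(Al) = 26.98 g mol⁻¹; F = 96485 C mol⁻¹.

n(Al) = m/M = 23.4 / 26.98 = 0.8673 mol.
Each Al atom requires 3 electrons, so n(e⁻) = 3 × 0.8673 = 2.602 mol.
Q = n(e⁻)·F = 2.602 × 96485 = 251000 C.
t = Q/I = 251000 / 18.30 A = 13720 s.

13700 s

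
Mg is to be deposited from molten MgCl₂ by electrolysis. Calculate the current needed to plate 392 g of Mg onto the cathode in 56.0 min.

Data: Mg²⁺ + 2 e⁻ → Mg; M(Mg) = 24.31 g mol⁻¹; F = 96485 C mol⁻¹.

n(Mg) = 392 / 24.31 = 16.13 mol.
n(e⁻) = 2 × 16.13 = 32.25 mol.
Q = n(e⁻)·F = 32.25 × 96485 = 3112000 C.
I = Q/t = 3112000 / 3360.0 s = 926 A.

926 A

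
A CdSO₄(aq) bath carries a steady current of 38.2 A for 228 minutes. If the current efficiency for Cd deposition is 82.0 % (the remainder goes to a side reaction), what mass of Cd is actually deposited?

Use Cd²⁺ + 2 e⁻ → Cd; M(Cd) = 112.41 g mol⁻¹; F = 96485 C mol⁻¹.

Q = I·t = 38.20 × 13680 = 522600 C.
n(e⁻) = 522600/96485 = 5.416 mol; theoretically n(Cd) = 5.416/2 = 2.708 mol, m_theo = 304.4 g.
At 82.0 % efficiency, m_actual = 0.820 × 304.4 = 250 g.

250 g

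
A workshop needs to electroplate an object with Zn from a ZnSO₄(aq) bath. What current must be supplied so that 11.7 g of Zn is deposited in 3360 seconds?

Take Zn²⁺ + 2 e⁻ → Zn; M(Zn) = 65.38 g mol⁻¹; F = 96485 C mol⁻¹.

n(Zn) = 11.7 / 65.38 = 0.1790 mol.
n(e⁻) = 2 × 0.1790 = 0.3579 mol.
Q = n(e⁻)·F = 0.3579 × 96485 = 34530 C.
I = Q/t = 34530 / 3360.0 s = 10.3 A.

10.3 A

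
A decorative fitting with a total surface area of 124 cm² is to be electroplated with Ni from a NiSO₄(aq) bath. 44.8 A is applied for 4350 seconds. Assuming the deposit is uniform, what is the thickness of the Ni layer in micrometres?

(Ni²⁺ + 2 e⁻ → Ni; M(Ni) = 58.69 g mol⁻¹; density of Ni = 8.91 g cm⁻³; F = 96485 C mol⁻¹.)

536 μm

Q = I·t = 44.80 × 4350.0 = 194900 C; n(e⁻) = 2.020 mol.
n(Ni) = n(e⁻)/2 = 1.010 mol, so m = 1.010 × 58.69 = 59.27 g.
Volume = m/ρ = 59.27 / 8.91 = 6.652 cm³.
Thickness = V/A = 6.652 / 124 = 0.0536 cm = 536 μm.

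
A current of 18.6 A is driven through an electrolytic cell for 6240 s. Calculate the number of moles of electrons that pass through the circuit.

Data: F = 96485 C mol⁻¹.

Q = I·t = 18.60 A × 6240.0 s = 116100 C.
n(e⁻) = Q/F = 116100 / 96485 = 1.20 mol.

1.20 mol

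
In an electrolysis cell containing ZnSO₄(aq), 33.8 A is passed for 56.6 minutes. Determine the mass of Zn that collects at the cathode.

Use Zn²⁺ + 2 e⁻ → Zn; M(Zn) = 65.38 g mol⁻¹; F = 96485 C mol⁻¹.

38.9 g

Q = I·t = 33.80 A × 3396.0 s = 114800 C.
n(e⁻) = Q/F = 114800 / 96485 = 1.190 mol.
Zn²⁺ + 2 e⁻ → Zn, so n(Zn) = n(e⁻)/2 = 0.5948 mol.
m = n·M = 0.5948 × 65.38 = 38.9 g.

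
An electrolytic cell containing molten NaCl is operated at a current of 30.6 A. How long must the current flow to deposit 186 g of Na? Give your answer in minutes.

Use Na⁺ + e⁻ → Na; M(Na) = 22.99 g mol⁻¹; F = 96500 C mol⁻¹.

425 min

n(Na) = m/M = 186 / 22.99 = 8.090 mol.
Each Na atom requires 1 electron, so n(e⁻) = 1 × 8.090 = 8.090 mol.
Q = n(e⁻)·F = 8.090 × 96500 = 780700 C.
t = Q/I = 780700 / 30.60 A = 25510 s = 425 min.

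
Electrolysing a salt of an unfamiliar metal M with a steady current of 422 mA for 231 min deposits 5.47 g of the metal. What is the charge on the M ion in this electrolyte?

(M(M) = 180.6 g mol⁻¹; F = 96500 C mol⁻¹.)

+2

Q = I·t = 0.4220 A × 13860 s = 5849 C, so n(e⁻) = 5849/96500 = 0.06061 mol.
n(M) deposited = 5.47 / 180.6 = 0.03029 mol.
Electrons per atom = n(e⁻)/n(M) = 0.06061 / 0.03029 = 2.00 ≈ 2, so the ion is M²⁺.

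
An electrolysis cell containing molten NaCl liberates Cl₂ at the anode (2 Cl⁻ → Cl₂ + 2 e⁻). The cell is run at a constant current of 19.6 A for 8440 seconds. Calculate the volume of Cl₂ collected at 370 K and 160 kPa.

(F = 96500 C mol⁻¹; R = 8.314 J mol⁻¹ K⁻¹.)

16.5 L

Q = I·t = 19.60 A × 8440.0 s = 165400 C.
n(e⁻) = Q/F = 165400 / 96500 = 1.714 mol.
2 electrons are transferred per Cl₂ molecule, so n(Cl₂) = 1.714 / 2 = 0.8571 mol.
V = nRT/P = (0.8571 × 8.314 × 370) / (160 × 10³ Pa) = 0.0165 m³ = 16.5 L.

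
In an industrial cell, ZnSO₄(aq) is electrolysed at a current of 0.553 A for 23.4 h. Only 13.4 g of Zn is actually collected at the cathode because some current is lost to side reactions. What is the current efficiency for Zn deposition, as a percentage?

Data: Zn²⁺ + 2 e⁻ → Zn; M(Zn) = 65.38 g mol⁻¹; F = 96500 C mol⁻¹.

84.9 %

Q = I·t = 0.5530 × 84240 = 46580 C; n(e⁻) = 46580/96500 = 0.4827 mol.
Theoretical n(Zn) = n(e⁻)/2 = 0.2414 mol, i.e. m_theo = 0.2414 × 65.38 = 15.78 g.
Efficiency = m_actual / m_theo = 13.4 / 15.78 = 84.9 %.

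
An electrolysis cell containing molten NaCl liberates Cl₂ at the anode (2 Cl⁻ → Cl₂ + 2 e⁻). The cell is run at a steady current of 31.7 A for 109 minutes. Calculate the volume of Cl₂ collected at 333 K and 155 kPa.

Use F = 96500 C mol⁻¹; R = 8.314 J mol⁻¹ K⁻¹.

19.2 L

Q = I·t = 31.70 A × 6540.0 s = 207300 C.
n(e⁻) = Q/F = 207300 / 96500 = 2.148 mol.
2 electrons are transferred per Cl₂ molecule, so n(Cl₂) = 2.148 / 2 = 1.074 mol.
V = nRT/P = (1.074 × 8.314 × 333) / (155 × 10³ Pa) = 0.0192 m³ = 19.2 L.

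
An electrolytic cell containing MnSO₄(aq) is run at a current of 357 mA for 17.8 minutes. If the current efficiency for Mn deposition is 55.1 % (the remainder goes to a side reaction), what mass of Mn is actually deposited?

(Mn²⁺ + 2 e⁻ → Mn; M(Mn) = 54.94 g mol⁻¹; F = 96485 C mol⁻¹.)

Q = I·t = 0.3570 × 1068.0 = 381.3 C.
n(e⁻) = 381.3/96485 = 0.003952 mol; theoretically n(Mn) = 0.003952/2 = 0.001976 mol, m_theo = 0.1086 g.
At 55.1 % efficiency, m_actual = 0.551 × 0.1086 = 0.0598 g.

0.0598 g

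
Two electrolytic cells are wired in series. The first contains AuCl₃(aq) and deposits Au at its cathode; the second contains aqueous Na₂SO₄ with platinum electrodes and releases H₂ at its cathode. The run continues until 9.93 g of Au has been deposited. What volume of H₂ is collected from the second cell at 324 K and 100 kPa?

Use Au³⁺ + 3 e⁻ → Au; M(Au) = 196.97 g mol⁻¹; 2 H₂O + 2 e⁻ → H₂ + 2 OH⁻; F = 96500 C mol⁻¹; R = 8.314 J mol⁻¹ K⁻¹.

n(Au) = 9.93 / 196.97 = 0.05041 mol, so n(e⁻) = 3 × 0.05041 = 0.1512 mol.
The cells are in series, so the same 0.1512 mol of electrons passes through the second cell.
2 H₂O + 2 e⁻ → H₂ + 2 OH⁻ — 2 mol e⁻ per mol H₂, so n(H₂) = 0.1512/2 = 0.07562 mol.
V = nRT/P = (0.07562 × 8.314 × 324) / (100 × 10³) = 0.00204 m³ = 2.04 L.

2.04 L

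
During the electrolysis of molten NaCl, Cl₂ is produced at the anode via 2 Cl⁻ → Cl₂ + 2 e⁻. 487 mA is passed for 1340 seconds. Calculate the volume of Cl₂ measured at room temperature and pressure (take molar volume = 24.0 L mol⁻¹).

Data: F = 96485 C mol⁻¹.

Q = I·t = 0.4870 A × 1340.0 s = 652.6 C.
n(e⁻) = Q/F = 652.6 / 96485 = 0.006764 mol.
2 electrons are transferred per Cl₂ molecule, so n(Cl₂) = 0.006764 / 2 = 0.003382 mol.
V = n × V_m = 0.003382 × 24.0 = 0.0812 L.

0.0812 L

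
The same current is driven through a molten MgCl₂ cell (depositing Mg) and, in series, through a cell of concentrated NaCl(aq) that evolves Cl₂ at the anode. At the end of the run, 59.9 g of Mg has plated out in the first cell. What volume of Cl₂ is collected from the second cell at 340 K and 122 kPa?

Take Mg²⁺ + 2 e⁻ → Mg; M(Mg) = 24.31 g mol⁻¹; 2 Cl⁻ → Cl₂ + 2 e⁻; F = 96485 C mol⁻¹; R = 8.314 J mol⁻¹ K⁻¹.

57.1 L

n(Mg) = 59.9 / 24.31 = 2.464 mol, so n(e⁻) = 2 × 2.464 = 4.928 mol.
The cells are in series, so the same 4.928 mol of electrons passes through the second cell.
2 Cl⁻ → Cl₂ + 2 e⁻ — 2 mol e⁻ per mol Cl₂, so n(Cl₂) = 4.928/2 = 2.464 mol.
V = nRT/P = (2.464 × 8.314 × 340) / (122 × 10³) = 0.0571 m³ = 57.1 L.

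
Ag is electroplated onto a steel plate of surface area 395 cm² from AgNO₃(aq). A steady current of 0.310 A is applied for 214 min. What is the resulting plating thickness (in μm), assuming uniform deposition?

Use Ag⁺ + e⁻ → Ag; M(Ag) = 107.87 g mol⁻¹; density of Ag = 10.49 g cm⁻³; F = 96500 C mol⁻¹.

10.7 μm

Q = I·t = 0.3100 × 12840 = 3980 C; n(e⁻) = 0.04125 mol.
n(Ag) = n(e⁻)/1 = 0.04125 mol, so m = 0.04125 × 107.87 = 4.449 g.
Volume = m/ρ = 4.449 / 10.49 = 0.4242 cm³.
Thickness = V/A = 0.4242 / 395 = 0.00107 cm = 10.7 μm.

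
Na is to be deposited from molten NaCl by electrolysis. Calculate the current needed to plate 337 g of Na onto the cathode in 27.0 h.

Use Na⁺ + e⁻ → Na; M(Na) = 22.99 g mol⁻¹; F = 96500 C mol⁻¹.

n(Na) = 337 / 22.99 = 14.66 mol.
n(e⁻) = 1 × 14.66 = 14.66 mol.
Q = n(e⁻)·F = 14.66 × 96500 = 1415000 C.
I = Q/t = 1415000 / 97200 s = 14.6 A.

14.6 A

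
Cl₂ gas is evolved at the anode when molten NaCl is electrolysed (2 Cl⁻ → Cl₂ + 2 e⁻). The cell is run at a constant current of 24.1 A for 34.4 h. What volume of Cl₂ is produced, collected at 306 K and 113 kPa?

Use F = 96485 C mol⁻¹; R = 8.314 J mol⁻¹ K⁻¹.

348 L

Q = I·t = 24.10 A × 123840 s = 2985000 C.
n(e⁻) = Q/F = 2985000 / 96485 = 30.93 mol.
2 electrons are transferred per Cl₂ molecule, so n(Cl₂) = 30.93 / 2 = 15.47 mol.
V = nRT/P = (15.47 × 8.314 × 306) / (113 × 10³ Pa) = 0.348 m³ = 348 L.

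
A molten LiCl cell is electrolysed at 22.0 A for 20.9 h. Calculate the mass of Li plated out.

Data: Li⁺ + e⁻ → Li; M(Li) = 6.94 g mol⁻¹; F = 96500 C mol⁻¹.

119 g

Q = I·t = 22.00 A × 75240 s = 1655000 C.
n(e⁻) = Q/F = 1655000 / 96500 = 17.15 mol.
Li⁺ + e⁻ → Li, so n(Li) = n(e⁻)/1 = 17.15 mol.
m = n·M = 17.15 × 6.94 = 119 g.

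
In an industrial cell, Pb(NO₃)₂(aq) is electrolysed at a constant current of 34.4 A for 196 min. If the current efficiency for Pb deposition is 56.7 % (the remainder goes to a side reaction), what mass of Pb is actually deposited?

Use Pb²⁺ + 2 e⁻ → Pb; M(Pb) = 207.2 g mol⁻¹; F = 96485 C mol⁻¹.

Q = I·t = 34.40 × 11760 = 404500 C.
n(e⁻) = 404500/96485 = 4.193 mol; theoretically n(Pb) = 4.193/2 = 2.096 mol, m_theo = 434.4 g.
At 56.7 % efficiency, m_actual = 0.567 × 434.4 = 246 g.

246 g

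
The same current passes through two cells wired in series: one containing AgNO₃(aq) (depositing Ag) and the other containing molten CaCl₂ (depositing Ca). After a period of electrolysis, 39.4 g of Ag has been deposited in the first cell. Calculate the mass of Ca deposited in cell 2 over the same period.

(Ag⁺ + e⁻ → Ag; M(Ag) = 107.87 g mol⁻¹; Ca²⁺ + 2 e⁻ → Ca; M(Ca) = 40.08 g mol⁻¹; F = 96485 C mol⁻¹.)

7.32 g

n(Ag) = 39.4 / 107.87 = 0.3653 mol.
Since Ag⁺ + e⁻ → Ag, n(e⁻) passed = 1 × 0.3653 = 0.3653 mol.
Cells in series carry the same charge, so the same 0.3653 mol of electrons passes through cell 2.
Ca²⁺ + 2 e⁻ → Ca, so n(Ca) = 0.3653 / 2 = 0.1826 mol.
m(Ca) = 0.1826 × 40.08 = 7.32 g.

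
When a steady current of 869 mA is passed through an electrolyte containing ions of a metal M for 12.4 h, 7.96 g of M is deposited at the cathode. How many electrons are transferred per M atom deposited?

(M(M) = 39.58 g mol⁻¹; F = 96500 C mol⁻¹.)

Q = I·t = 0.8690 A × 44640 s = 38790 C, so n(e⁻) = 38790/96500 = 0.4020 mol.
n(M) deposited = 7.96 / 39.58 = 0.2011 mol.
Electrons per atom = n(e⁻)/n(M) = 0.4020 / 0.2011 = 2.00 ≈ 2, so the ion is M²⁺.

2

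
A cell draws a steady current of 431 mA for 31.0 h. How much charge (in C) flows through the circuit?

Q = I·t = 0.4310 A × 111600 s = 48100 C.

48100 C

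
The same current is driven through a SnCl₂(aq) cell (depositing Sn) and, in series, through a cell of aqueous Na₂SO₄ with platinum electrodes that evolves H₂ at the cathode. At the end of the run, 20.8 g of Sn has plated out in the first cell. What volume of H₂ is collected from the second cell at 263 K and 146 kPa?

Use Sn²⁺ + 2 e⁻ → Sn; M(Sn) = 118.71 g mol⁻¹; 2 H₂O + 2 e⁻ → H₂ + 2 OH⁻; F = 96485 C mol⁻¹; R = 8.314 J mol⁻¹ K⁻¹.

2.62 L

n(Sn) = 20.8 / 118.71 = 0.1752 mol, so n(e⁻) = 2 × 0.1752 = 0.3504 mol.
The cells are in series, so the same 0.3504 mol of electrons passes through the second cell.
2 H₂O + 2 e⁻ → H₂ + 2 OH⁻ — 2 mol e⁻ per mol H₂, so n(H₂) = 0.3504/2 = 0.1752 mol.
V = nRT/P = (0.1752 × 8.314 × 263) / (146 × 10³) = 0.00262 m³ = 2.62 L.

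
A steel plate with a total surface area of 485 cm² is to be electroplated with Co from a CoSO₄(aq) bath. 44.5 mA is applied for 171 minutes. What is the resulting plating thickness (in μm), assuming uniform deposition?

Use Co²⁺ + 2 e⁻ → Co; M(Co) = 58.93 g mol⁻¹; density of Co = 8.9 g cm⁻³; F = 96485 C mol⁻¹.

0.323 μm

Q = I·t = 0.04450 × 10260 = 456.6 C; n(e⁻) = 0.004732 mol.
n(Co) = n(e⁻)/2 = 0.002366 mol, so m = 0.002366 × 58.93 = 0.1394 g.
Volume = m/ρ = 0.1394 / 8.9 = 0.01567 cm³.
Thickness = V/A = 0.01567 / 485 = 3.23 × 10⁻⁵ cm = 0.323 μm.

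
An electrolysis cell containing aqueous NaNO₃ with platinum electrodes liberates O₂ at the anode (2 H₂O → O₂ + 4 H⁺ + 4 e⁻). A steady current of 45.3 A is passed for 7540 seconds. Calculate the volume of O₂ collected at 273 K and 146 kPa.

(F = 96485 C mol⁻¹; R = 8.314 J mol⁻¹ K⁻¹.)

Q = I·t = 45.30 A × 7540.0 s = 341600 C.
n(e⁻) = Q/F = 341600 / 96485 = 3.540 mol.
4 electrons are transferred per O₂ molecule, so n(O₂) = 3.540 / 4 = 0.8850 mol.
V = nRT/P = (0.8850 × 8.314 × 273) / (146 × 10³ Pa) = 0.0138 m³ = 13.8 L.

13.8 L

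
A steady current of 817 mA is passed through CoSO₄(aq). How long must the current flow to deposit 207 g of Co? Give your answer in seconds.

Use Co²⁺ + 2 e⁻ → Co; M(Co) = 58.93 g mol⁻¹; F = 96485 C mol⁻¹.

n(Co) = m/M = 207 / 58.93 = 3.513 mol.
Each Co atom requires 2 electrons, so n(e⁻) = 2 × 3.513 = 7.025 mol.
Q = n(e⁻)·F = 7.025 × 96485 = 677800 C.
t = Q/I = 677800 / 0.8170 A = 829700 s.

8.30 × 10⁵ s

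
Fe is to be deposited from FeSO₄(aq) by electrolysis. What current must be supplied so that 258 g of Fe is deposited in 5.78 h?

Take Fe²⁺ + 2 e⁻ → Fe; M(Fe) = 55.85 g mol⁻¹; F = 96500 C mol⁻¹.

n(Fe) = 258 / 55.85 = 4.620 mol.
n(e⁻) = 2 × 4.620 = 9.239 mol.
Q = n(e⁻)·F = 9.239 × 96500 = 891600 C.
I = Q/t = 891600 / 20808 s = 42.8 A.

42.8 A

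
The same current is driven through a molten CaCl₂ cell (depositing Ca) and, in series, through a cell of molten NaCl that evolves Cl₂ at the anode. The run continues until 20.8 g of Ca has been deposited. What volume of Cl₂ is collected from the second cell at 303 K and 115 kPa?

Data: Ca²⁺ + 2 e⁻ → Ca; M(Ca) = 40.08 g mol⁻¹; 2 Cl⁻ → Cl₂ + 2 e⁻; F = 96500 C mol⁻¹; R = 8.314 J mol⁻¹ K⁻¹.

11.4 L

n(Ca) = 20.8 / 40.08 = 0.5190 mol, so n(e⁻) = 2 × 0.5190 = 1.038 mol.
The cells are in series, so the same 1.038 mol of electrons passes through the second cell.
2 Cl⁻ → Cl₂ + 2 e⁻ — 2 mol e⁻ per mol Cl₂, so n(Cl₂) = 1.038/2 = 0.5190 mol.
V = nRT/P = (0.5190 × 8.314 × 303) / (115 × 10³) = 0.0114 m³ = 11.4 L.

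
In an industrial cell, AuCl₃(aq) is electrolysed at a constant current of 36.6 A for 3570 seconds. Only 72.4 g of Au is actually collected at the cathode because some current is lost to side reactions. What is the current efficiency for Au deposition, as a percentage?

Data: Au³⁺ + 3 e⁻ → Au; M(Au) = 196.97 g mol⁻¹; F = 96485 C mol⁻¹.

Q = I·t = 36.60 × 3570.0 = 130700 C; n(e⁻) = 130700/96485 = 1.354 mol.
Theoretical n(Au) = n(e⁻)/3 = 0.4514 mol, i.e. m_theo = 0.4514 × 196.97 = 88.91 g.
Efficiency = m_actual / m_theo = 72.4 / 88.91 = 81.4 %.

81.4 %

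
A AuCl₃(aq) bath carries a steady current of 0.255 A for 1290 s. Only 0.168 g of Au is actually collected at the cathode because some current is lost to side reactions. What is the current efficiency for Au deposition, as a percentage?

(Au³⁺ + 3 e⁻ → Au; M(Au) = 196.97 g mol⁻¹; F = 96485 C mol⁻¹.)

Q = I·t = 0.2550 × 1290.0 = 329.0 C; n(e⁻) = 329.0/96485 = 0.003409 mol.
Theoretical n(Au) = n(e⁻)/3 = 0.001136 mol, i.e. m_theo = 0.001136 × 196.97 = 0.2238 g.
Efficiency = m_actual / m_theo = 0.168 / 0.2238 = 75.1 %.

75.1 %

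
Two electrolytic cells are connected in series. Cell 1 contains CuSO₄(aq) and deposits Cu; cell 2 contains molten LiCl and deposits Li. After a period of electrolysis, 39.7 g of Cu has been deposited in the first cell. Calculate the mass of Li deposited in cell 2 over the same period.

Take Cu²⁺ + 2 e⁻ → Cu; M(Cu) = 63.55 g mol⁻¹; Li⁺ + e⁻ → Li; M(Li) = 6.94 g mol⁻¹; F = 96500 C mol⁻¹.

n(Cu) = 39.7 / 63.55 = 0.6247 mol.
Since Cu²⁺ + 2 e⁻ → Cu, n(e⁻) passed = 2 × 0.6247 = 1.249 mol.
Cells in series carry the same charge, so the same 1.249 mol of electrons passes through cell 2.
Li⁺ + e⁻ → Li, so n(Li) = 1.249 / 1 = 1.249 mol.
m(Li) = 1.249 × 6.94 = 8.67 g.

8.67 g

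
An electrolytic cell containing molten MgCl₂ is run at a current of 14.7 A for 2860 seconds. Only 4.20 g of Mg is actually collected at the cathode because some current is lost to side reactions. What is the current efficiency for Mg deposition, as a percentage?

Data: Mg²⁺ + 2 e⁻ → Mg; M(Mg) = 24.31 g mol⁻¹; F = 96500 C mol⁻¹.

79.3 %

Q = I·t = 14.70 × 2860.0 = 42040 C; n(e⁻) = 42040/96500 = 0.4357 mol.
Theoretical n(Mg) = n(e⁻)/2 = 0.2178 mol, i.e. m_theo = 0.2178 × 24.31 = 5.296 g.
Efficiency = m_actual / m_theo = 4.20 / 5.296 = 79.3 %.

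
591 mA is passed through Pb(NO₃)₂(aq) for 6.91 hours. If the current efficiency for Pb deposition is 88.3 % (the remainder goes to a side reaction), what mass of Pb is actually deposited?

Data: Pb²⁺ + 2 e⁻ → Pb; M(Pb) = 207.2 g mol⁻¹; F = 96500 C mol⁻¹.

13.9 g

Q = I·t = 0.5910 × 24876 = 14700 C.
n(e⁻) = 14700/96500 = 0.1523 mol; theoretically n(Pb) = 0.1523/2 = 0.07617 mol, m_theo = 15.78 g.
At 88.3 % efficiency, m_actual = 0.883 × 15.78 = 13.9 g.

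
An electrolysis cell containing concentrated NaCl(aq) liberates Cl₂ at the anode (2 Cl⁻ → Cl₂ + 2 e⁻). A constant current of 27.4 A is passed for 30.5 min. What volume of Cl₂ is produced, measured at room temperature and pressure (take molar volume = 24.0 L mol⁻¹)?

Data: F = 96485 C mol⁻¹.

Q = I·t = 27.40 A × 1830.0 s = 50140 C.
n(e⁻) = Q/F = 50140 / 96485 = 0.5197 mol.
2 electrons are transferred per Cl₂ molecule, so n(Cl₂) = 0.5197 / 2 = 0.2598 mol.
V = n × V_m = 0.2598 × 24.0 = 6.24 L.

6.24 L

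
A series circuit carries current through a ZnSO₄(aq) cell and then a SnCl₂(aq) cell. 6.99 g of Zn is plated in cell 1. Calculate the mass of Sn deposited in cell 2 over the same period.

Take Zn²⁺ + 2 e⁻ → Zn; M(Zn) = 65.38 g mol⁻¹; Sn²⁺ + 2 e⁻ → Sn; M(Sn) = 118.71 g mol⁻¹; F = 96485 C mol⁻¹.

12.7 g

n(Zn) = 6.99 / 65.38 = 0.1069 mol.
Since Zn²⁺ + 2 e⁻ → Zn, n(e⁻) passed = 2 × 0.1069 = 0.2138 mol.
Cells in series carry the same charge, so the same 0.2138 mol of electrons passes through cell 2.
Sn²⁺ + 2 e⁻ → Sn, so n(Sn) = 0.2138 / 2 = 0.1069 mol.
m(Sn) = 0.1069 × 118.71 = 12.7 g.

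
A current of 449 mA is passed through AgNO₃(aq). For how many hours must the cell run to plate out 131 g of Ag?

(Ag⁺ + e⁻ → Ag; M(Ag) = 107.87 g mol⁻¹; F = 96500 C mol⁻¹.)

72.5 h

n(Ag) = m/M = 131 / 107.87 = 1.214 mol.
Each Ag atom requires 1 electron, so n(e⁻) = 1 × 1.214 = 1.214 mol.
Q = n(e⁻)·F = 1.214 × 96500 = 117200 C.
t = Q/I = 117200 / 0.4490 A = 261000 s = 72.5 h.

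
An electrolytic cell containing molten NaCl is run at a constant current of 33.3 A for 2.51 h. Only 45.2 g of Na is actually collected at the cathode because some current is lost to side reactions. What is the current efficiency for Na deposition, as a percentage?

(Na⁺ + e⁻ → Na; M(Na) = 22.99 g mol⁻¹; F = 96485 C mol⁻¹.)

63.0 %

Q = I·t = 33.30 × 9036.0 = 300900 C; n(e⁻) = 300900/96485 = 3.119 mol.
Theoretical n(Na) = n(e⁻)/1 = 3.119 mol, i.e. m_theo = 3.119 × 22.99 = 71.70 g.
Efficiency = m_actual / m_theo = 45.2 / 71.70 = 63.0 %.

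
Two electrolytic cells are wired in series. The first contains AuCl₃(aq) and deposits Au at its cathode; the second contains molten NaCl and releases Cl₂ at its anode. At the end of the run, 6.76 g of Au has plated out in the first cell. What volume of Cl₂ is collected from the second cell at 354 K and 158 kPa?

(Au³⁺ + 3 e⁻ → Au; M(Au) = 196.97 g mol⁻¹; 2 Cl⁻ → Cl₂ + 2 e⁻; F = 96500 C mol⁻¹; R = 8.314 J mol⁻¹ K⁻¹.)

0.959 L

n(Au) = 6.76 / 196.97 = 0.03432 mol, so n(e⁻) = 3 × 0.03432 = 0.1030 mol.
The cells are in series, so the same 0.1030 mol of electrons passes through the second cell.
2 Cl⁻ → Cl₂ + 2 e⁻ — 2 mol e⁻ per mol Cl₂, so n(Cl₂) = 0.1030/2 = 0.05148 mol.
V = nRT/P = (0.05148 × 8.314 × 354) / (158 × 10³) = 9.59 × 10⁻⁴ m³ = 0.959 L.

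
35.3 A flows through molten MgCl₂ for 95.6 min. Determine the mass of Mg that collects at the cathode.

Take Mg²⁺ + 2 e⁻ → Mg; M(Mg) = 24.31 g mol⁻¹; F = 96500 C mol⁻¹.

25.5 g

Q = I·t = 35.30 A × 5736.0 s = 202500 C.
n(e⁻) = Q/F = 202500 / 96500 = 2.098 mol.
Mg²⁺ + 2 e⁻ → Mg, so n(Mg) = n(e⁻)/2 = 1.049 mol.
m = n·M = 1.049 × 24.31 = 25.5 g.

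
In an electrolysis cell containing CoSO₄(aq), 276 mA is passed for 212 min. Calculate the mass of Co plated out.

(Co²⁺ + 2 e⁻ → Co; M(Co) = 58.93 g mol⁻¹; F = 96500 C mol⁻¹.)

Q = I·t = 0.2760 A × 12720 s = 3511 C.
n(e⁻) = Q/F = 3511 / 96500 = 0.03638 mol.
Co²⁺ + 2 e⁻ → Co, so n(Co) = n(e⁻)/2 = 0.01819 mol.
m = n·M = 0.01819 × 58.93 = 1.07 g.

1.07 g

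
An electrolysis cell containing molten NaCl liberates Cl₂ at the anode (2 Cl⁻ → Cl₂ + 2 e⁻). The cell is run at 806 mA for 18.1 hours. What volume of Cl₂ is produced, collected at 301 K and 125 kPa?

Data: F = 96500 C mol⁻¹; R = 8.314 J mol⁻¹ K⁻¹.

Q = I·t = 0.8060 A × 65160 s = 52520 C.
n(e⁻) = Q/F = 52520 / 96500 = 0.5442 mol.
2 electrons are transferred per Cl₂ molecule, so n(Cl₂) = 0.5442 / 2 = 0.2721 mol.
V = nRT/P = (0.2721 × 8.314 × 301) / (125 × 10³ Pa) = 0.00545 m³ = 5.45 L.

5.45 L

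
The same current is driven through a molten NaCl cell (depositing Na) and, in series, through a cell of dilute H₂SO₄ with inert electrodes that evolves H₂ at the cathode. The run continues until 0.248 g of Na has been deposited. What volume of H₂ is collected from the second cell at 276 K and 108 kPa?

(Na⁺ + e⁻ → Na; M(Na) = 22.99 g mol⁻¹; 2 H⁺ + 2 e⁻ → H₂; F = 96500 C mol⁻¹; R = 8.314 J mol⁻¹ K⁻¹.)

n(Na) = 0.248 / 22.99 = 0.01079 mol, so n(e⁻) = 1 × 0.01079 = 0.01079 mol.
The cells are in series, so the same 0.01079 mol of electrons passes through the second cell.
2 H⁺ + 2 e⁻ → H₂ — 2 mol e⁻ per mol H₂, so n(H₂) = 0.01079/2 = 0.005394 mol.
V = nRT/P = (0.005394 × 8.314 × 276) / (108 × 10³) = 1.15 × 10⁻⁴ m³ = 0.115 L.

0.115 L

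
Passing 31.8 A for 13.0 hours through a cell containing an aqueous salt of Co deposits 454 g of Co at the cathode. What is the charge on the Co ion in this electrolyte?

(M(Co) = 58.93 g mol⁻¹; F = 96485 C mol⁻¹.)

+2

Q = I·t = 31.80 A × 46800 s = 1488000 C, so n(e⁻) = 1488000/96485 = 15.42 mol.
n(Co) deposited = 454 / 58.93 = 7.704 mol.
Electrons per atom = n(e⁻)/n(Co) = 15.42 / 7.704 = 2.00 ≈ 2, so the ion is Co²⁺.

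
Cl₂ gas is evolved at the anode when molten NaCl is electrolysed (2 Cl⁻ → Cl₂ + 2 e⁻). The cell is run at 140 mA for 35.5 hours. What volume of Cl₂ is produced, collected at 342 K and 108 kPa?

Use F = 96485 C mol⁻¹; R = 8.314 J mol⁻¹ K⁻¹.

2.44 L

Q = I·t = 0.1400 A × 127800 s = 17890 C.
n(e⁻) = Q/F = 17890 / 96485 = 0.1854 mol.
2 electrons are transferred per Cl₂ molecule, so n(Cl₂) = 0.1854 / 2 = 0.09272 mol.
V = nRT/P = (0.09272 × 8.314 × 342) / (108 × 10³ Pa) = 0.00244 m³ = 2.44 L.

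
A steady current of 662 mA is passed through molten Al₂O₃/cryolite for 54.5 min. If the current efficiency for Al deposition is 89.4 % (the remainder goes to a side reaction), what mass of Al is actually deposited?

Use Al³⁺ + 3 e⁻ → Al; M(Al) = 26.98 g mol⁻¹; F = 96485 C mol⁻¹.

0.180 g

Q = I·t = 0.6620 × 3270.0 = 2165 C.
n(e⁻) = 2165/96485 = 0.02244 mol; theoretically n(Al) = 0.02244/3 = 0.007479 mol, m_theo = 0.2018 g.
At 89.4 % efficiency, m_actual = 0.894 × 0.2018 = 0.180 g.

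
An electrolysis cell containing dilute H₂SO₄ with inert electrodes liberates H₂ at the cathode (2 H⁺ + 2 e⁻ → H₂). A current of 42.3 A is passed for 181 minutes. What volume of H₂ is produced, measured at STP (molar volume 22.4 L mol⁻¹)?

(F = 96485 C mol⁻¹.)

Q = I·t = 42.30 A × 10860 s = 459400 C.
n(e⁻) = Q/F = 459400 / 96485 = 4.761 mol.
2 electrons are transferred per H₂ molecule, so n(H₂) = 4.761 / 2 = 2.381 mol.
V = n × V_m = 2.381 × 22.4 = 53.3 L.

53.3 L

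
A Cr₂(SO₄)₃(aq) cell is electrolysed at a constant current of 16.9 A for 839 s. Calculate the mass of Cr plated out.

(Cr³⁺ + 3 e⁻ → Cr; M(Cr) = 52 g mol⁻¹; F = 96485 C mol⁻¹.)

2.55 g

Q = I·t = 16.90 A × 839.00 s = 14180 C.
n(e⁻) = Q/F = 14180 / 96485 = 0.1470 mol.
Cr³⁺ + 3 e⁻ → Cr, so n(Cr) = n(e⁻)/3 = 0.04899 mol.
m = n·M = 0.04899 × 52 = 2.55 g.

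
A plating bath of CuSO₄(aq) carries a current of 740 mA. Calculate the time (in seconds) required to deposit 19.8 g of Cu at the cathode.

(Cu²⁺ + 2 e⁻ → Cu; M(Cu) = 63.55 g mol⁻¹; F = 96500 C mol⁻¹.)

81300 s

n(Cu) = m/M = 19.8 / 63.55 = 0.3116 mol.
Each Cu atom requires 2 electrons, so n(e⁻) = 2 × 0.3116 = 0.6231 mol.
Q = n(e⁻)·F = 0.6231 × 96500 = 60130 C.
t = Q/I = 60130 / 0.7400 A = 81260 s.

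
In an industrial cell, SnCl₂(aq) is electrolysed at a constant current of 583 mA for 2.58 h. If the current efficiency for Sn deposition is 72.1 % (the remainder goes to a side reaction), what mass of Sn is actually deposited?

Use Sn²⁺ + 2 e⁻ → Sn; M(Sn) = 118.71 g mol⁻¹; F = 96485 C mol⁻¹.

Q = I·t = 0.5830 × 9288.0 = 5415 C.
n(e⁻) = 5415/96485 = 0.05612 mol; theoretically n(Sn) = 0.05612/2 = 0.02806 mol, m_theo = 3.331 g.
At 72.1 % efficiency, m_actual = 0.721 × 3.331 = 2.40 g.

2.40 g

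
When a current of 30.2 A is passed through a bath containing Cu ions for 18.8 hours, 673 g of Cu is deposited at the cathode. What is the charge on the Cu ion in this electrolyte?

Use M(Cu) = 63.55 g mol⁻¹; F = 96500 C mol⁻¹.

Q = I·t = 30.20 A × 67680 s = 2044000 C, so n(e⁻) = 2044000/96500 = 21.18 mol.
n(Cu) deposited = 673 / 63.55 = 10.59 mol.
Electrons per atom = n(e⁻)/n(Cu) = 21.18 / 10.59 = 2.00 ≈ 2, so the ion is Cu²⁺.

+2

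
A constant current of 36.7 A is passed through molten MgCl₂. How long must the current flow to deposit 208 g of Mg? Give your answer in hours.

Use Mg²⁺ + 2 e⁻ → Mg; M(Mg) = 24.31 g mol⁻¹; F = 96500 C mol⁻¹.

n(Mg) = m/M = 208 / 24.31 = 8.556 mol.
Each Mg atom requires 2 electrons, so n(e⁻) = 2 × 8.556 = 17.11 mol.
Q = n(e⁻)·F = 17.11 × 96500 = 1651000 C.
t = Q/I = 1651000 / 36.70 A = 45000 s = 12.5 h.

12.5 h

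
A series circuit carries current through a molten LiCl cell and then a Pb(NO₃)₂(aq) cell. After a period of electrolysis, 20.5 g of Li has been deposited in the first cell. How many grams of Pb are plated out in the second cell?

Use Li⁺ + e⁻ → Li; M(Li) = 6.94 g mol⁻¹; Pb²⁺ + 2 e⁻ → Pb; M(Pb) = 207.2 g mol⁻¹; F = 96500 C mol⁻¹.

n(Li) = 20.5 / 6.94 = 2.954 mol.
Since Li⁺ + e⁻ → Li, n(e⁻) passed = 1 × 2.954 = 2.954 mol.
Cells in series carry the same charge, so the same 2.954 mol of electrons passes through cell 2.
Pb²⁺ + 2 e⁻ → Pb, so n(Pb) = 2.954 / 2 = 1.477 mol.
m(Pb) = 1.477 × 207.2 = 306 g.

306 g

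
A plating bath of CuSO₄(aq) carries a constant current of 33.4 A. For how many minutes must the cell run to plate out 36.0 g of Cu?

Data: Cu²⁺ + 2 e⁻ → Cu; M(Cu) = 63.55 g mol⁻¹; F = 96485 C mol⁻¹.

54.5 min

n(Cu) = m/M = 36.0 / 63.55 = 0.5665 mol.
Each Cu atom requires 2 electrons, so n(e⁻) = 2 × 0.5665 = 1.133 mol.
Q = n(e⁻)·F = 1.133 × 96485 = 109300 C.
t = Q/I = 109300 / 33.40 A = 3273 s = 54.5 min.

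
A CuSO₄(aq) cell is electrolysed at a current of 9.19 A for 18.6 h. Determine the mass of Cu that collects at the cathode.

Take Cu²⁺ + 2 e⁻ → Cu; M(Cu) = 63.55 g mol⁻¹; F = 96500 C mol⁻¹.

Q = I·t = 9.190 A × 66960 s = 615400 C.
n(e⁻) = Q/F = 615400 / 96500 = 6.377 mol.
Cu²⁺ + 2 e⁻ → Cu, so n(Cu) = n(e⁻)/2 = 3.188 mol.
m = n·M = 3.188 × 63.55 = 203 g.

203 g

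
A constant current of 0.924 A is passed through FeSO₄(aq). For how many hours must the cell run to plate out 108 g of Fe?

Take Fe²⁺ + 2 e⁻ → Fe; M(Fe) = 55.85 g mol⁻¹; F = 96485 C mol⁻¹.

112 h

n(Fe) = m/M = 108 / 55.85 = 1.934 mol.
Each Fe atom requires 2 electrons, so n(e⁻) = 2 × 1.934 = 3.868 mol.
Q = n(e⁻)·F = 3.868 × 96485 = 373200 C.
t = Q/I = 373200 / 0.9240 A = 403800 s = 112 h.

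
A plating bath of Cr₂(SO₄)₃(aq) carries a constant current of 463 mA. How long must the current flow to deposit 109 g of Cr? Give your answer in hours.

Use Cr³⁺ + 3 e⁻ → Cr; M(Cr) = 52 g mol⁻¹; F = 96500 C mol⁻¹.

n(Cr) = m/M = 109 / 52 = 2.096 mol.
Each Cr atom requires 3 electrons, so n(e⁻) = 3 × 2.096 = 6.288 mol.
Q = n(e⁻)·F = 6.288 × 96500 = 606800 C.
t = Q/I = 606800 / 0.4630 A = 1311000 s = 364 h.

364 h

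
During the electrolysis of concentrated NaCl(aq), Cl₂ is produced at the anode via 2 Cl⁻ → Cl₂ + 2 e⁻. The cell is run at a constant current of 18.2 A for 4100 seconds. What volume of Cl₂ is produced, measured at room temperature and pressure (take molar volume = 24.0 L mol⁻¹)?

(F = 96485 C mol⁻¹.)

9.28 L

Q = I·t = 18.20 A × 4100.0 s = 74620 C.
n(e⁻) = Q/F = 74620 / 96485 = 0.7734 mol.
2 electrons are transferred per Cl₂ molecule, so n(Cl₂) = 0.7734 / 2 = 0.3867 mol.
V = n × V_m = 0.3867 × 24.0 = 9.28 L.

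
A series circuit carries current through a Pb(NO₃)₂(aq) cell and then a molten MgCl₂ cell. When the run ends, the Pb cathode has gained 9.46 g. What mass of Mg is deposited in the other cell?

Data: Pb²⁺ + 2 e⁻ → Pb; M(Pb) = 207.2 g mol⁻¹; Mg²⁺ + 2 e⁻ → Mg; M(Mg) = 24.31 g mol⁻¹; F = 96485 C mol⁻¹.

1.11 g

n(Pb) = 9.46 / 207.2 = 0.04566 mol.
Since Pb²⁺ + 2 e⁻ → Pb, n(e⁻) passed = 2 × 0.04566 = 0.09131 mol.
Cells in series carry the same charge, so the same 0.09131 mol of electrons passes through cell 2.
Mg²⁺ + 2 e⁻ → Mg, so n(Mg) = 0.09131 / 2 = 0.04566 mol.
m(Mg) = 0.04566 × 24.31 = 1.11 g.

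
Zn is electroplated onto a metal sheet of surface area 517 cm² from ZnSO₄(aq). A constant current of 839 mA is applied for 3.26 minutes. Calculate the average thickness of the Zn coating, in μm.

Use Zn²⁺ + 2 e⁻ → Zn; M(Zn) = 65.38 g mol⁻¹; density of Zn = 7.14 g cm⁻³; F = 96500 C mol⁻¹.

0.151 μm

Q = I·t = 0.8390 × 195.60 = 164.1 C; n(e⁻) = 0.001701 mol.
n(Zn) = n(e⁻)/2 = 0.0008503 mol, so m = 0.0008503 × 65.38 = 0.05559 g.
Volume = m/ρ = 0.05559 / 7.14 = 0.007786 cm³.
Thickness = V/A = 0.007786 / 517 = 1.51 × 10⁻⁵ cm = 0.151 μm.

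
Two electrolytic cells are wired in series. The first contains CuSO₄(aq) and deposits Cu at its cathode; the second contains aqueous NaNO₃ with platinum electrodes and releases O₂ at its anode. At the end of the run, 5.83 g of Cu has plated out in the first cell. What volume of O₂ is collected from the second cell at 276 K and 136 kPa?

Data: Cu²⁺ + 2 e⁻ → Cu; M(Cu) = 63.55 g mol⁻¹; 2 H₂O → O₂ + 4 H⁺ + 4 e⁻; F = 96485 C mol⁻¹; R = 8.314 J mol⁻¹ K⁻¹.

n(Cu) = 5.83 / 63.55 = 0.09174 mol, so n(e⁻) = 2 × 0.09174 = 0.1835 mol.
The cells are in series, so the same 0.1835 mol of electrons passes through the second cell.
2 H₂O → O₂ + 4 H⁺ + 4 e⁻ — 4 mol e⁻ per mol O₂, so n(O₂) = 0.1835/4 = 0.04587 mol.
V = nRT/P = (0.04587 × 8.314 × 276) / (136 × 10³) = 7.74 × 10⁻⁴ m³ = 0.774 L.

0.774 L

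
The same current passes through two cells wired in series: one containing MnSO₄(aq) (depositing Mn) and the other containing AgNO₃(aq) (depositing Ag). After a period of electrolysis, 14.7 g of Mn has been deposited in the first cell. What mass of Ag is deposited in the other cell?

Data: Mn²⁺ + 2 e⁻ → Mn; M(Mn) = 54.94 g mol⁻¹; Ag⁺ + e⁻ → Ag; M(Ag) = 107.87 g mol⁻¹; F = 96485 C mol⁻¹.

n(Mn) = 14.7 / 54.94 = 0.2676 mol.
Since Mn²⁺ + 2 e⁻ → Mn, n(e⁻) passed = 2 × 0.2676 = 0.5351 mol.
Cells in series carry the same charge, so the same 0.5351 mol of electrons passes through cell 2.
Ag⁺ + e⁻ → Ag, so n(Ag) = 0.5351 / 1 = 0.5351 mol.
m(Ag) = 0.5351 × 107.87 = 57.7 g.

57.7 g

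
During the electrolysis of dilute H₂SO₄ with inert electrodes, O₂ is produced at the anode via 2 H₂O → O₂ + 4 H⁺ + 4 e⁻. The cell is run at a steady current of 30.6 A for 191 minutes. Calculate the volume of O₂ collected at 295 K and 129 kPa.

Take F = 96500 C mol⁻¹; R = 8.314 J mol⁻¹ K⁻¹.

17.3 L

Q = I·t = 30.60 A × 11460 s = 350700 C.
n(e⁻) = Q/F = 350700 / 96500 = 3.634 mol.
4 electrons are transferred per O₂ molecule, so n(O₂) = 3.634 / 4 = 0.9085 mol.
V = nRT/P = (0.9085 × 8.314 × 295) / (129 × 10³ Pa) = 0.0173 m³ = 17.3 L.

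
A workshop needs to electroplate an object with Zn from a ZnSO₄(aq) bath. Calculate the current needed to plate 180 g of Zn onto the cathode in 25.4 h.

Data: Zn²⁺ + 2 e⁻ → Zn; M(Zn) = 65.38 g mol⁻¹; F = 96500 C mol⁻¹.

5.81 A

n(Zn) = 180 / 65.38 = 2.753 mol.
n(e⁻) = 2 × 2.753 = 5.506 mol.
Q = n(e⁻)·F = 5.506 × 96500 = 531400 C.
I = Q/t = 531400 / 91440 s = 5.81 A.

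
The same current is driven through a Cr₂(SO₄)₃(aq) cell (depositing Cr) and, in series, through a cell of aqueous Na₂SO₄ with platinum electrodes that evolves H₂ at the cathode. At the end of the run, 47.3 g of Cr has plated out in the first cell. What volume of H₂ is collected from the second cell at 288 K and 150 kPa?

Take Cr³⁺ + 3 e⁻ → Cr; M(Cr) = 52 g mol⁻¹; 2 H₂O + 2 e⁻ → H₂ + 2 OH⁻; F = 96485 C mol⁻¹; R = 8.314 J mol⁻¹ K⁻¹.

21.8 L

n(Cr) = 47.3 / 52 = 0.9096 mol, so n(e⁻) = 3 × 0.9096 = 2.729 mol.
The cells are in series, so the same 2.729 mol of electrons passes through the second cell.
2 H₂O + 2 e⁻ → H₂ + 2 OH⁻ — 2 mol e⁻ per mol H₂, so n(H₂) = 2.729/2 = 1.364 mol.
V = nRT/P = (1.364 × 8.314 × 288) / (150 × 10³) = 0.0218 m³ = 21.8 L.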